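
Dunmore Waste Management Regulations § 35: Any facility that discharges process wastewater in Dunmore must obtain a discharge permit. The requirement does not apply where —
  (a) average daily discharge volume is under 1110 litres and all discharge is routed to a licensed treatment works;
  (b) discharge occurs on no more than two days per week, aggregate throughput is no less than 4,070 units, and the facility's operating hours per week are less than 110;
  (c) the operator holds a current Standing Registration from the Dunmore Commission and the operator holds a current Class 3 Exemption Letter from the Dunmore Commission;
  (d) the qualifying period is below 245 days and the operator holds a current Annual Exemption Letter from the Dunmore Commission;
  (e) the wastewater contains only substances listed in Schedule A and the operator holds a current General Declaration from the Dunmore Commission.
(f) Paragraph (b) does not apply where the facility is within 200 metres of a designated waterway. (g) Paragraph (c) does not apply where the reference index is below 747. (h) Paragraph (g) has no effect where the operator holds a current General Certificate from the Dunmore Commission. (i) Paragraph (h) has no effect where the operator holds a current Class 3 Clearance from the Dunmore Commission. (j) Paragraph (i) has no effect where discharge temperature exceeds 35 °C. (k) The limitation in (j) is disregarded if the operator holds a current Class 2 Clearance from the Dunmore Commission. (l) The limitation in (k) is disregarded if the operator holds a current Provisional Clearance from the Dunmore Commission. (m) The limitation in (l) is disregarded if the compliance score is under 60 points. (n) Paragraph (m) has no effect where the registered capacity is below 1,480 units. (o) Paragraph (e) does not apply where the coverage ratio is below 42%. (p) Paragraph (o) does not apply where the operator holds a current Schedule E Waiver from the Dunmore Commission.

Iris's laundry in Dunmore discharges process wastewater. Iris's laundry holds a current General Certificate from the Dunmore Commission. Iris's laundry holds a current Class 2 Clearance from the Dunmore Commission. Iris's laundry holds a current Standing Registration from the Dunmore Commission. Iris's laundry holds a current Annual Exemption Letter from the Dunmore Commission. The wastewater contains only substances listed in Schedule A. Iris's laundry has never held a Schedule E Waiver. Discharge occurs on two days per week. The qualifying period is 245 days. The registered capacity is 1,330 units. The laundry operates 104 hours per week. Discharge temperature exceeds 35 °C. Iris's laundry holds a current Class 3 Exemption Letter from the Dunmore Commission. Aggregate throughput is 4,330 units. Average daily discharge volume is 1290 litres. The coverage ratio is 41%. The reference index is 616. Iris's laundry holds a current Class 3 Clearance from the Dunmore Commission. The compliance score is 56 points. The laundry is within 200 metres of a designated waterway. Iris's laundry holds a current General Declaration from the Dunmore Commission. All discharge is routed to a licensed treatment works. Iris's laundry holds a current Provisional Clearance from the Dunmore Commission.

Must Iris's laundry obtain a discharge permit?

Exception (a) does not apply: average daily discharge volume is 1290 litres, not under 1110 litres.
All of (b)'s requirements are met (discharge occurs on no more than two days per week; aggregate throughput is 4,330 units, meeting the 4,070 units threshold; the facility's operating hours per week are 104, less than the 110 limit). However, paragraph (f) must be considered: (f) operates against (b): the laundry is within 200 m of a designated waterway. So (b) is unavailable.
Exception (c) is satisfied on its face — a current Standing Registration is held; a current Class 3 Exemption Letter is held. Considering the limiting provisions: (g) is triggered (the reference index is 616, below the 747 limit), but is displaced by (h): (h) applies — a current General Certificate is held. (i) applies (a current Class 3 Clearance is held), but yields to (j): (j) operates against (i): discharge temperature exceeds 35 °C. (k) applies (a current Class 2 Clearance is held), but is overridden by (l): (l) operates against (k): a current Provisional Clearance is held. (m) is engaged (the compliance score is 56 points, under the 60 points limit), but is displaced by (n): (n) operates against (m): the registered capacity is 1,330 units, below the 1,480 units limit. (c) remains available.
Exception (d) fails — the qualifying period is 245 days, not below 245 days.
All of (e)'s requirements are met (the wastewater is Schedule-A-only; a current General Declaration is held). But applying paragraphs (o)–(p): (o) operates against (e): the coverage ratio is 41%, below the 42% limit. (p) does not operate here (no current Schedule E Waiver is held), so (o) stands. (e) is therefore removed.

No — exception (c) applies; Iris's laundry is not required to obtain a discharge permit.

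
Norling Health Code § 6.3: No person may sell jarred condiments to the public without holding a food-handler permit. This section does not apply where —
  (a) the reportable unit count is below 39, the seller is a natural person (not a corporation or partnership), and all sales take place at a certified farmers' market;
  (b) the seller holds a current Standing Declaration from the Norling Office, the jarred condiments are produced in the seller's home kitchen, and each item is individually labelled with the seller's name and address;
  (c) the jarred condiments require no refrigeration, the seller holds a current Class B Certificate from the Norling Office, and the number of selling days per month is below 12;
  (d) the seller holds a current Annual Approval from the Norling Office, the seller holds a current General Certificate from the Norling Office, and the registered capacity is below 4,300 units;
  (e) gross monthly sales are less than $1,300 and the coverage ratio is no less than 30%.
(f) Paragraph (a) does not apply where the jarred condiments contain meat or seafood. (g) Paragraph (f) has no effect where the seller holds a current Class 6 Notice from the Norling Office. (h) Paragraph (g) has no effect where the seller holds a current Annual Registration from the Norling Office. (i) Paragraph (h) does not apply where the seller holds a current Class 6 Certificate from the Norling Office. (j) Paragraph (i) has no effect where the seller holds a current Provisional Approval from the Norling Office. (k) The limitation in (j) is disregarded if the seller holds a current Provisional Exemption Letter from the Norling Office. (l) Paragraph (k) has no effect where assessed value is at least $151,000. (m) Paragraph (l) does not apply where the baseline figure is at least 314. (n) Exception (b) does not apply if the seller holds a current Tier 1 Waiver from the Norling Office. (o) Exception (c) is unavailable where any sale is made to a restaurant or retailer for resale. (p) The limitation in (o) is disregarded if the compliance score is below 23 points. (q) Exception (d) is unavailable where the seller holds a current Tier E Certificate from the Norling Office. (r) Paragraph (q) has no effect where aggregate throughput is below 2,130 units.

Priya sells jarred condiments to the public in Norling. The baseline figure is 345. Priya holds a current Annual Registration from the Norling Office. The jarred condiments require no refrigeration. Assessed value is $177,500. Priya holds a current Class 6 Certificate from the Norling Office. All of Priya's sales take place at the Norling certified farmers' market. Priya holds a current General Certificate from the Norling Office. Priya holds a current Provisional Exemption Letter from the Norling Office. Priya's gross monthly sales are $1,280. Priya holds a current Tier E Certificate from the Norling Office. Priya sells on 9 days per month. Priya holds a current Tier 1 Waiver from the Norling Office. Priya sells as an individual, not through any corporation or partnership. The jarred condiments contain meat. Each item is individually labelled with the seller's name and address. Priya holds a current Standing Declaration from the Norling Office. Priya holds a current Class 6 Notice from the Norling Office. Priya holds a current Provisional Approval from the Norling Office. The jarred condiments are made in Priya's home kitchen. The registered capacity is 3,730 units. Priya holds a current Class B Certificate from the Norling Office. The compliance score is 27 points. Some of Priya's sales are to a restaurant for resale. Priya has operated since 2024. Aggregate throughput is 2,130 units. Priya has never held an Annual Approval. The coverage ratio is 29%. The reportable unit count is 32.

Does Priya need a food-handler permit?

Exception (a): the reportable unit count is 32, below the 39 limit; the seller is a natural person; all sales are at a certified farmers' market — every condition holds. As to paragraphs (f)–(m): (f) applies (the jarred condiments contain meat), but yields to (g): (g) is triggered — a current Class 6 Notice is held. (h) would limit (g) — a current Annual Registration is held — but (i) sets (h) aside: (i) is triggered — a current Class 6 Certificate is held. (j) applies (a current Provisional Approval is held), but yields to (k): (k) operates — a current Provisional Exemption Letter is held. (l) would limit (k) — assessed value is $177,500, meeting the $151,000 threshold — but (m) sets (l) aside: (m) operates against (l): the baseline figure is 345, meeting the 314 threshold. So (a) applies.
Exception (b)'s conditions are all satisfied: a current Standing Declaration is held; the jarred condiments are home-kitchen produced; items are individually labelled. But applying paragraph (n): (n) operates against (b): a current Tier 1 Waiver is held. (b) is therefore removed.
Exception (c): the jarred condiments are shelf-stable; a current Class B Certificate is held; the number of selling days per month is 9, below the 12 limit — every condition holds. But: (o) operates against (c): some sales are to a restaurant for resale. (p), which would lift (o), is inapplicable — the compliance score is 27 points, not below 23 points. Exception (c) does not apply.
Exception (d) requires that the seller holds a current Annual Approval from the Norling Office; but the Annual Approval is not current, so (d) is unavailable.
Exception (e) does not apply: the coverage ratio is 29%, short of 30%.

No — exception (a) applies; Priya is not required to hold a food-handler permit.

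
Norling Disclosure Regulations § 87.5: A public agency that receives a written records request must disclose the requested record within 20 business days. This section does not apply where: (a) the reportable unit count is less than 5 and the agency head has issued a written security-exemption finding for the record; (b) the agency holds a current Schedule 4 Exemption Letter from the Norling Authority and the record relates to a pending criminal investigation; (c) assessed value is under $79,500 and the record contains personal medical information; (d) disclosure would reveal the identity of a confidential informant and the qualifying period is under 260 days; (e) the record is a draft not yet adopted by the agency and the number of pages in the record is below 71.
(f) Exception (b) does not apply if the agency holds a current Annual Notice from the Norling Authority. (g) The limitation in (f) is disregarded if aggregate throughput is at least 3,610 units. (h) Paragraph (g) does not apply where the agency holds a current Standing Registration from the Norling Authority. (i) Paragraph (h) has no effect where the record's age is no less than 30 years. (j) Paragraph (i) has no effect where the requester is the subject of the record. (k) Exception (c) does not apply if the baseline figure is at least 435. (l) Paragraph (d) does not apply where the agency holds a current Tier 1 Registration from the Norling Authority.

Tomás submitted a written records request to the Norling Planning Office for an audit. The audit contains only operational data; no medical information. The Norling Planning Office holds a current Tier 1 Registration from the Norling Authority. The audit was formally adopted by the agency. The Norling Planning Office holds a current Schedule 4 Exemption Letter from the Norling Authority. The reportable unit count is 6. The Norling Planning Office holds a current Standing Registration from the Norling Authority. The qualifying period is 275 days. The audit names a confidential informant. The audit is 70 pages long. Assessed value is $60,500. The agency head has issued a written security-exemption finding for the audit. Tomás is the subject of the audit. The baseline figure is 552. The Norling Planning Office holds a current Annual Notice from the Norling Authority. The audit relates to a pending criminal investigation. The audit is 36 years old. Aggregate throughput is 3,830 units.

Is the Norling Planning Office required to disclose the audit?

Exception (a) requires that the reportable unit count is less than 5; but the reportable unit count is 6, not less than 5, so (a) is unavailable.
Exception (b): a current Schedule 4 Exemption Letter is held; the audit relates to a pending investigation — every condition holds. But: (f) operates against (b): a current Annual Notice is held. (g) would limit (f) — aggregate throughput is 3,830 units, meeting the 3,610 units threshold — but (h) sets (g) aside: (h) is triggered — a current Standing Registration is held. (i) would limit (h) — the record's age is 36 years, meeting the 30 years threshold — but (j) sets (i) aside: (j) operates against (i): Tomás is the subject of the audit. So (b) is unavailable.
Exception (c) requires that the record contains personal medical information; but the audit contains only operational data, so (c) is unavailable.
Exception (d) requires that the qualifying period is under 260 days; but the qualifying period is 275 days, not under 260 days, so (d) is unavailable.
Exception (e) does not apply: the audit has been formally adopted.
No exception is made out. the Norling Planning Office falls within the general rule.

Yes — the Norling Planning Office must disclose the audit.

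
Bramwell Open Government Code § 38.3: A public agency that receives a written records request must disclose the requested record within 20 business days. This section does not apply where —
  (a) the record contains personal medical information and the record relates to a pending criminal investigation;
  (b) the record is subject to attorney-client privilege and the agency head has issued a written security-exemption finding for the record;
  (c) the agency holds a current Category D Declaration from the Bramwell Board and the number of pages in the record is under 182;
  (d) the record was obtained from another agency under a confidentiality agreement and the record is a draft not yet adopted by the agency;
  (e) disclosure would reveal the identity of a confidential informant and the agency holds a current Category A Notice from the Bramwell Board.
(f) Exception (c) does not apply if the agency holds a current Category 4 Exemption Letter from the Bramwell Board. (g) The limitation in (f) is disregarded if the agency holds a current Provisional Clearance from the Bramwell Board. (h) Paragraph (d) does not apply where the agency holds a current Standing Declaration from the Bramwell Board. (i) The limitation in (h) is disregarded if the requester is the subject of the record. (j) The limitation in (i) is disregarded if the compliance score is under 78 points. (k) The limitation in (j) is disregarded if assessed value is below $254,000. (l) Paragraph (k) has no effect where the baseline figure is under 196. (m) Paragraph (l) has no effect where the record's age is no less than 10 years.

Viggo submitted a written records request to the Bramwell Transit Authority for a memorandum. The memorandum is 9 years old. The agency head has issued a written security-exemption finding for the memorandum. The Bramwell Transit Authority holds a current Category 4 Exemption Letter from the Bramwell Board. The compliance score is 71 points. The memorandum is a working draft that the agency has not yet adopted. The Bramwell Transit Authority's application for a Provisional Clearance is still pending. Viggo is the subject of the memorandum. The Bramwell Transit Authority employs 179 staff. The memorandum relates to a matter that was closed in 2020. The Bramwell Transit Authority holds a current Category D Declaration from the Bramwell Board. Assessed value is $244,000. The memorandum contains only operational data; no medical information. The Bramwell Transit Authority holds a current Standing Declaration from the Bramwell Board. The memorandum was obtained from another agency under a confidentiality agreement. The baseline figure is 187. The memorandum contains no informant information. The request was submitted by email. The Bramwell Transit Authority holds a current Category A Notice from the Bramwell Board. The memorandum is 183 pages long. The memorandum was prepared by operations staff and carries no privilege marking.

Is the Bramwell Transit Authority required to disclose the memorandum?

Yes — the Bramwell Transit Authority must disclose the memorandum.

Exception (a) requires that the record contains personal medical information; but the memorandum contains only operational data, so (a) is unavailable.
Exception (b) fails — the memorandum carries no privilege marking.
Exception (c) requires that the number of pages in the record is under 182; but the number of pages in the record is 183, not under 182, so (c) is unavailable.
Exception (d): the memorandum was obtained under a confidentiality agreement; the memorandum is an unadopted draft — every condition holds. But applying paragraphs (h)–(m): (h) operates against (d): a current Standing Declaration is held. (i) operates (Viggo is the subject of the memorandum), but is displaced by (j): (j) applies — the compliance score is 71 points, under the 78 points limit. (k) is triggered (assessed value is $244,000, below the $254,000 limit), but is itself disapplied by (l): (l) operates against (k): the baseline figure is 187, under the 196 limit. (m) is not engaged (the record's age is 9 years, short of 10 years), so (l) stands. (d) is therefore removed.
Exception (e) fails — the memorandum contains no informant information.
No exception is made out. the Bramwell Transit Authority falls within the general rule.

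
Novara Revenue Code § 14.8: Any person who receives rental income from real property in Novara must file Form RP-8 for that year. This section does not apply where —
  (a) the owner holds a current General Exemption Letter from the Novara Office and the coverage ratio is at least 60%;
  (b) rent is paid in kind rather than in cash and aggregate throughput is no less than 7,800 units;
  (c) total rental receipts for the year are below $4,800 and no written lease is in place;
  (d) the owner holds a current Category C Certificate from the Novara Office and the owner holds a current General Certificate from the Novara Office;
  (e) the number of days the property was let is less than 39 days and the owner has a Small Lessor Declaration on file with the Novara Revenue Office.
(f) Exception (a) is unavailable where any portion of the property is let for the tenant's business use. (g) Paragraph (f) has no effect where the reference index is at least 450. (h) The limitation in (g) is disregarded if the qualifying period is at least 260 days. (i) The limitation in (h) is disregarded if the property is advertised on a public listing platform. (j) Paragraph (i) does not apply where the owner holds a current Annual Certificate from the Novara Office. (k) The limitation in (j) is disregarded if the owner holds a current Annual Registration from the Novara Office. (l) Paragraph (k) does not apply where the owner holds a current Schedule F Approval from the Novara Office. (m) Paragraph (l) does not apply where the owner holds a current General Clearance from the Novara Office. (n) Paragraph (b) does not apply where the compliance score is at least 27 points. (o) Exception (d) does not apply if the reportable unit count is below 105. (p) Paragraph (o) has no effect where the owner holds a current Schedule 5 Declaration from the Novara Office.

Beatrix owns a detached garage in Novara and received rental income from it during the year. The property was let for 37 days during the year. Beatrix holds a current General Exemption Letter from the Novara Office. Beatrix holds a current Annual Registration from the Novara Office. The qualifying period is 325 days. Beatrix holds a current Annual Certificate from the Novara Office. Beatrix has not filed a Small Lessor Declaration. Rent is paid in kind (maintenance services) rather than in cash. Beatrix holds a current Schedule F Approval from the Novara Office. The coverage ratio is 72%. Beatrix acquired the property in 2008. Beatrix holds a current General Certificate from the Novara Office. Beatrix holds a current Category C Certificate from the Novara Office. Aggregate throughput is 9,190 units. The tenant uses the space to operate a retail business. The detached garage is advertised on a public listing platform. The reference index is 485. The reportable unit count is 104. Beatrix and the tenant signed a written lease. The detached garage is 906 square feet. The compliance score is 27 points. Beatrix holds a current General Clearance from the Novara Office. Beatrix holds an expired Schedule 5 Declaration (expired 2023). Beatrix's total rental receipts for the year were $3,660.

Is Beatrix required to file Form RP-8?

Exception (a)'s conditions are all satisfied: a current General Exemption Letter is held; the coverage ratio is 72%, meeting the 60% threshold. As to paragraphs (f)–(m): (f) applies (the space is let for business use), but yields to (g): (g) operates against (f): the reference index is 485, meeting the 450 threshold. (h) operates (the qualifying period is 325 days, meeting the 260 days threshold), but is itself disapplied by (i): (i) operates — the property is publicly advertised. (j) would limit (i) — a current Annual Certificate is held — but (k) sets (j) aside: (k) operates against (j): a current Annual Registration is held. (l) would limit (k) — a current Schedule F Approval is held — but (m) sets (l) aside: (m) applies — a current General Clearance is held. So (a) applies.
Exception (b)'s conditions are all satisfied: rent is paid in kind; aggregate throughput is 9,190 units, meeting the 7,800 units threshold. However, paragraph (n) must be considered: (n) operates against (b): the compliance score is 27 points, meeting the 27 points threshold. So (b) is unavailable.
Exception (c) fails — a written lease is in place.
All of (d)'s requirements are met (a current Category C Certificate is held; a current General Certificate is held). However, paragraphs (o)–(p) must be considered: (o) operates — the reportable unit count is 104, below the 105 limit. (p) does not operate here (there is no Schedule 5 Declaration in force), so (o) stands. Exception (d) does not apply.
Exception (e) requires that the owner has a Small Lessor Declaration on file with the Novara Revenue Office; but no Small Lessor Declaration is on file, so (e) is unavailable.

No — exception (a) applies; Beatrix is not required to file Form RP-8.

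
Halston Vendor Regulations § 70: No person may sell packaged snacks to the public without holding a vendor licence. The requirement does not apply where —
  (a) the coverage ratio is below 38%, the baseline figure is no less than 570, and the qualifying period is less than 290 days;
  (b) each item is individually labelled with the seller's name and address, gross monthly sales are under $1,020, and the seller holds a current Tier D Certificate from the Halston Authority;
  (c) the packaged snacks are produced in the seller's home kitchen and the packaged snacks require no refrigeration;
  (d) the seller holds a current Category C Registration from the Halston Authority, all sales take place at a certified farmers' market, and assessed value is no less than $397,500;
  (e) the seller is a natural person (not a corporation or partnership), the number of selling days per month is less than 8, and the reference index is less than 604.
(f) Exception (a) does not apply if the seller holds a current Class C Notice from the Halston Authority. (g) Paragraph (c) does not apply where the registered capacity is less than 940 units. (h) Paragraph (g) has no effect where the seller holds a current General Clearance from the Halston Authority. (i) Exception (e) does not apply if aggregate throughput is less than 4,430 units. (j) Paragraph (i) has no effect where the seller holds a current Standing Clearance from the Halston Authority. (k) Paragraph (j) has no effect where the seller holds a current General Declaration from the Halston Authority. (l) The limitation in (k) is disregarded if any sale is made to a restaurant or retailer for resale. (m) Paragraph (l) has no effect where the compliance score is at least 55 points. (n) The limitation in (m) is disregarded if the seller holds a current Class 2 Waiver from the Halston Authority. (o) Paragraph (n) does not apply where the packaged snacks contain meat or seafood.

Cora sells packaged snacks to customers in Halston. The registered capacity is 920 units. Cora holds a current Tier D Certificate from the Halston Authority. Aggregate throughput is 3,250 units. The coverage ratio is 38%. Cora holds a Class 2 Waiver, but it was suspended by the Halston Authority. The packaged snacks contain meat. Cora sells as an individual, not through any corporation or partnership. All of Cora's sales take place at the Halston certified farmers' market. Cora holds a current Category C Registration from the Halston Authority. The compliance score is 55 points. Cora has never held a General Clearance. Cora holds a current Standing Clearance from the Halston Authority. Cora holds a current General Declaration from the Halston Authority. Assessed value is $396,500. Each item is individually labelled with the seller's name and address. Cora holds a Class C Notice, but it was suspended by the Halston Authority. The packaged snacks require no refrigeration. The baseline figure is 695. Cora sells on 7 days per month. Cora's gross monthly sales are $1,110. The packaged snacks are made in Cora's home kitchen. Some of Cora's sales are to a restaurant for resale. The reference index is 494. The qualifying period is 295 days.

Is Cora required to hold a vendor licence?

Exception (a) fails — the coverage ratio is 38%, not below 38%.
Exception (b) fails — gross monthly sales are $1,110, not under $1,020.
Exception (c): the packaged snacks are home-kitchen produced; the packaged snacks are shelf-stable — every condition holds. However, paragraphs (g)–(h) must be considered: (g) operates against (c): the registered capacity is 920 units, less than the 940 units limit. (h) is not engaged (there is no General Clearance in force), so (g) stands. Exception (c) does not apply.
Exception (d) fails — assessed value is $396,500, short of $397,500.
All of (e)'s requirements are met (the seller is a natural person; the number of selling days per month is 7, less than the 8 limit; the reference index is 494, less than the 604 limit). Turning to paragraphs (i)–(o): (i) operates against (e): aggregate throughput is 3,250 units, less than the 4,430 units limit. (j) is triggered (a current Standing Clearance is held), but is itself disapplied by (k): (k) operates — a current General Declaration is held. (l) would limit (k) — some sales are to a restaurant for resale — but (m) sets (l) aside: (m) operates against (l): the compliance score is 55 points, meeting the 55 points threshold. (n), which would lift (m), does not operate here — the Class 2 Waiver is not current. Exception (e) does not apply.
No exception displaces § 70.

Yes — Cora must hold a vendor licence.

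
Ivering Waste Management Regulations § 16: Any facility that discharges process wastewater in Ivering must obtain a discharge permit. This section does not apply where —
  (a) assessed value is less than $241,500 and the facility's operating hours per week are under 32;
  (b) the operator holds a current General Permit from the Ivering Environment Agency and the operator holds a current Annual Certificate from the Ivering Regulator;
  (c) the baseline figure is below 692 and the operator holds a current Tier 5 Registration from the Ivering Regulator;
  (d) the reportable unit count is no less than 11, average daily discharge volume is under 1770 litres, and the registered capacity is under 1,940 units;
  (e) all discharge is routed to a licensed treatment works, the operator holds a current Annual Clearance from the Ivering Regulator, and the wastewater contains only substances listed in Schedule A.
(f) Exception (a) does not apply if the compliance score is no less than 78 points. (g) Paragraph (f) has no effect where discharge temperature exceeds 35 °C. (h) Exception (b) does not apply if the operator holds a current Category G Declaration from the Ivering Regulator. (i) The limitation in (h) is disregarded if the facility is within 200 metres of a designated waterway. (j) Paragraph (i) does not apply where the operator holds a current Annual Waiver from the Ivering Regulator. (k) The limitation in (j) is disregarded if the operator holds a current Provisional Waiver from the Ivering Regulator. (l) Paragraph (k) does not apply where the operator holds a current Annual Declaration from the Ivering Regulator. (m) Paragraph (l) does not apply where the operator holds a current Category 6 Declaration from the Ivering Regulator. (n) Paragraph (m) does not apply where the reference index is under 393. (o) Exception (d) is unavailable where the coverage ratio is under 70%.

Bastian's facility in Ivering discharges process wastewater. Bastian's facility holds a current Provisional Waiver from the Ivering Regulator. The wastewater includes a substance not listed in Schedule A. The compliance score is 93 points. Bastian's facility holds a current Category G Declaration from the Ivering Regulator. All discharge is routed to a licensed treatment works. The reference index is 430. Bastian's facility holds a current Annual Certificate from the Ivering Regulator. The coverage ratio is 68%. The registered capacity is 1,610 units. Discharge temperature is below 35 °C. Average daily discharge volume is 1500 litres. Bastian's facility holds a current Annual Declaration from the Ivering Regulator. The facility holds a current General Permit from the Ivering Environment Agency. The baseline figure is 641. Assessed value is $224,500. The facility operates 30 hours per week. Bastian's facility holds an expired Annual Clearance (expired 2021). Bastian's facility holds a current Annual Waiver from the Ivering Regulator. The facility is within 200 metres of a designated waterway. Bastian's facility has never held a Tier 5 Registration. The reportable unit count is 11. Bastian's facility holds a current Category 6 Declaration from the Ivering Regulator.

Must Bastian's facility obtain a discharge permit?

All of (a)'s requirements are met (assessed value is $224,500, less than the $241,500 limit; the facility's operating hours per week are 30, under the 32 limit). However, paragraphs (f)–(g) must be considered: (f) applies — the compliance score is 93 points, meeting the 78 points threshold. (g) is inapplicable (discharge temperature is below 35 °C), so (f) stands. (a) is therefore removed.
Exception (b) is satisfied on its face — a current General Permit is held; a current Annual Certificate is held. As to paragraphs (h)–(n): (h) applies (a current Category G Declaration is held), but is displaced by (i): (i) operates against (h): the facility is within 200 m of a designated waterway. (j) would limit (i) — a current Annual Waiver is held — but (k) sets (j) aside: (k) operates against (j): a current Provisional Waiver is held. (l) operates (a current Annual Declaration is held), but is itself disapplied by (m): (m) operates — a current Category 6 Declaration is held. (n), which would lift (m), does not operate here — the reference index is 430, not under 393. So (b) applies.
Exception (c) does not apply: there is no Tier 5 Registration in force.
Exception (d) is satisfied on its face — the reportable unit count is 11, meeting the 11 threshold; average daily discharge volume is 1500 litres, under the 1770 litres limit; the registered capacity is 1,610 units, under the 1,940 units limit. Turning to paragraph (o): (o) operates against (d): the coverage ratio is 68%, under the 70% limit. Exception (d) does not apply.
Exception (e) does not apply: no current Annual Clearance is held.

No — exception (b) applies; Bastian's facility is not required to obtain a discharge permit.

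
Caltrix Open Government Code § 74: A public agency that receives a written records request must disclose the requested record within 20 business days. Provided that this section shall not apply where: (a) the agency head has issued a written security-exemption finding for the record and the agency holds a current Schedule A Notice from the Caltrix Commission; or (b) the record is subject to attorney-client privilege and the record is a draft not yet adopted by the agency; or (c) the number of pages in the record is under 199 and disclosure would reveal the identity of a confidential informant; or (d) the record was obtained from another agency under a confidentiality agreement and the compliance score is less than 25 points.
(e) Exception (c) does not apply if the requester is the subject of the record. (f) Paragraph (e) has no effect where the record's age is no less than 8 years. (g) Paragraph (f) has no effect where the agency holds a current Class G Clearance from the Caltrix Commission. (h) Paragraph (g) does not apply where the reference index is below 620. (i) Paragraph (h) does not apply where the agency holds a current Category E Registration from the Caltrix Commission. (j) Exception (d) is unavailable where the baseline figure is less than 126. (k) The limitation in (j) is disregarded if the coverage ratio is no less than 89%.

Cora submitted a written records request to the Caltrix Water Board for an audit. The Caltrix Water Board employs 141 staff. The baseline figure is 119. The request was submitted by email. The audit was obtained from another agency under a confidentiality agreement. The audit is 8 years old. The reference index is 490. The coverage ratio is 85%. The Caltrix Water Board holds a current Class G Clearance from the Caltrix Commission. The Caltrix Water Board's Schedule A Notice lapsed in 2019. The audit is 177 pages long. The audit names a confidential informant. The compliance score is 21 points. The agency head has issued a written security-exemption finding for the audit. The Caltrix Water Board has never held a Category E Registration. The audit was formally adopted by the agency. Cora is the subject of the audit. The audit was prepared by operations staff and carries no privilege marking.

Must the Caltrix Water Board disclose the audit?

Exception (a) requires that the agency holds a current Schedule A Notice from the Caltrix Commission; but the Schedule A Notice is not current, so (a) is unavailable.
Exception (b) fails — the audit carries no privilege marking.
Exception (c) is satisfied on its face — the number of pages in the record is 177, under the 199 limit; the audit names a confidential informant. Considering the limiting provisions: (e) would limit (c) — Cora is the subject of the audit — but (f) sets (e) aside: (f) operates against (e): the record's age is 8 years, meeting the 8 years threshold. (g) would limit (f) — a current Class G Clearance is held — but (h) sets (g) aside: (h) is triggered — the reference index is 490, below the 620 limit. (i) is not triggered (the Category E Registration is not current), so (h) stands. So (c) applies.
Exception (d): the audit was obtained under a confidentiality agreement; the compliance score is 21 points, less than the 25 points limit — every condition holds. But: (j) is triggered — the baseline figure is 119, less than the 126 limit. (k) is inapplicable (the coverage ratio is 85%, short of 89%), so (j) stands. (d) is therefore removed.

No — exception (c) applies; the Caltrix Water Board is not required to disclose the audit.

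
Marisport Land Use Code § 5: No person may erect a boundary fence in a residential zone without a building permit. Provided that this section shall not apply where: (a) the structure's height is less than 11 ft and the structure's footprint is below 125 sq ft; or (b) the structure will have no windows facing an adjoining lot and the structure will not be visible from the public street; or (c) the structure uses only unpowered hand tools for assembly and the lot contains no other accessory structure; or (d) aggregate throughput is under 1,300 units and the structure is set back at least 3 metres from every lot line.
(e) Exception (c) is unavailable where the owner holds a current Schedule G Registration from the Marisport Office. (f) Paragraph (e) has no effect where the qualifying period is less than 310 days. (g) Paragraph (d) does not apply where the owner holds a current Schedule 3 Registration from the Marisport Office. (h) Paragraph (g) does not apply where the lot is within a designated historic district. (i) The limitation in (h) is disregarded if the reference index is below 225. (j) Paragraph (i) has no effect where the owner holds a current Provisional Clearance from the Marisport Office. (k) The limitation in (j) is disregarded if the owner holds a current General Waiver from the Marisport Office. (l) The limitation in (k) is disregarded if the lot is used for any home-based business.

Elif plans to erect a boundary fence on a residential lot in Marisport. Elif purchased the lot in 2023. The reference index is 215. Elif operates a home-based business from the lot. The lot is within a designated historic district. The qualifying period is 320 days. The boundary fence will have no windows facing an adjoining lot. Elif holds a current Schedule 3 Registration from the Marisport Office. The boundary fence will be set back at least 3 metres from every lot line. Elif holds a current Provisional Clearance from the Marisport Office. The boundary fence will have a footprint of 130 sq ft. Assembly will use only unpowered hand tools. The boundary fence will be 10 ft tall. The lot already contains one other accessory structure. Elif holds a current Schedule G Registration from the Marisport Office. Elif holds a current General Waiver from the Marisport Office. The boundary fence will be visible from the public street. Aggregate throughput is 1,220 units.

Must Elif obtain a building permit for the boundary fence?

Exception (a) does not apply: the structure's footprint is 130 sq ft, not below 125 sq ft.
Exception (b) requires that the structure will not be visible from the public street; but the structure will be visible from the street, so (b) is unavailable.
Exception (c) fails — the lot already has another accessory structure.
Exception (d): aggregate throughput is 1,220 units, under the 1,300 units limit; the setback is at least 3 m on every side — every condition holds. Under paragraphs (g)–(l): (g) would limit (d) — a current Schedule 3 Registration is held — but (h) sets (g) aside: (h) applies — the lot is in a historic district. (i) is engaged (the reference index is 215, below the 225 limit), but yields to (j): (j) is triggered — a current Provisional Clearance is held. (k) would limit (j) — a current General Waiver is held — but (l) sets (k) aside: (l) operates against (k): a home-based business operates on the lot. Exception (d) stands.

No — exception (d) applies; Elif does not need a building permit.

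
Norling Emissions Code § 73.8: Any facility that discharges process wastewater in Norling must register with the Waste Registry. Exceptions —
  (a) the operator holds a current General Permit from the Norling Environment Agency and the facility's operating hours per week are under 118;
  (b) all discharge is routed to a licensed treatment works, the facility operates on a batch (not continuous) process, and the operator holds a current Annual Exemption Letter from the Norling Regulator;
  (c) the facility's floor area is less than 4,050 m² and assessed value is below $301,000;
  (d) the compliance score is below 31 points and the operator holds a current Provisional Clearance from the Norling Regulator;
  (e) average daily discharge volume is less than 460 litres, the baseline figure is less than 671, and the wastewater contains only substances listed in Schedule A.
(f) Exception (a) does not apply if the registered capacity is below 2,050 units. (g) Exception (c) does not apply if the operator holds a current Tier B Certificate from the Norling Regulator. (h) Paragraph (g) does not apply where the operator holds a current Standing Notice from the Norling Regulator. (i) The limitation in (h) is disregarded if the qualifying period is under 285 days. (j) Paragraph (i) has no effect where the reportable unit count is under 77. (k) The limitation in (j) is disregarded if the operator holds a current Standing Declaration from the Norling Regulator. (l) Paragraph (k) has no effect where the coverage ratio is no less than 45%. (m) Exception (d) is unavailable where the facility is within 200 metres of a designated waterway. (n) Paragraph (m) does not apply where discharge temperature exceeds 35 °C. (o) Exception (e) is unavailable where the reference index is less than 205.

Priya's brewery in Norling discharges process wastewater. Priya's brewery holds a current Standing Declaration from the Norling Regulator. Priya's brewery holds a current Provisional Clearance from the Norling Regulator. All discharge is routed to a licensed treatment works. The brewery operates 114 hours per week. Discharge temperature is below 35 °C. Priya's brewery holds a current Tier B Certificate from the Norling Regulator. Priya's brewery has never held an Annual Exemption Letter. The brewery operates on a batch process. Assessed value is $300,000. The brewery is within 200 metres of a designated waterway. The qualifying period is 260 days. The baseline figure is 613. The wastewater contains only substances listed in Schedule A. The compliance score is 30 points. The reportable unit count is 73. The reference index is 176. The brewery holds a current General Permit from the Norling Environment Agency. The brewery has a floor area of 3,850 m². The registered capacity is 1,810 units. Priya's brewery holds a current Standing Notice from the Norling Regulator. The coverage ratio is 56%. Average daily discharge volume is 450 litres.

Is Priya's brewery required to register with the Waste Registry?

Exception (a)'s conditions are all satisfied: a current General Permit is held; the facility's operating hours per week are 114, under the 118 limit. But: (f) operates — the registered capacity is 1,810 units, below the 2,050 units limit. (a) is therefore removed.
Exception (b) fails — no current Annual Exemption Letter is held.
Exception (c): the facility's floor area is 3,850 m², less than the 4,050 m² limit; assessed value is $300,000, below the $301,000 limit — every condition holds. Considering the limiting provisions: (g) would limit (c) — a current Tier B Certificate is held — but (h) sets (g) aside: (h) operates against (g): a current Standing Notice is held. (i) would limit (h) — the qualifying period is 260 days, under the 285 days limit — but (j) sets (i) aside: (j) operates against (i): the reportable unit count is 73, under the 77 limit. (k) operates (a current Standing Declaration is held), but is set aside by (l): (l) applies — the coverage ratio is 56%, meeting the 45% threshold. (c) remains available.
Exception (d): the compliance score is 30 points, below the 31 points limit; a current Provisional Clearance is held — every condition holds. However, paragraphs (m)–(n) must be considered: (m) operates against (d): the brewery is within 200 m of a designated waterway. (n), which would lift (m), is inapplicable — discharge temperature is below 35 °C. So (d) is unavailable.
Exception (e)'s conditions are all satisfied: average daily discharge volume is 450 litres, less than the 460 litres limit; the baseline figure is 613, less than the 671 limit; the wastewater is Schedule-A-only. But: (o) is triggered — the reference index is 176, less than the 205 limit. Exception (e) does not apply.

No — exception (c) applies; Priya's brewery is not required to register with the Waste Registry.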